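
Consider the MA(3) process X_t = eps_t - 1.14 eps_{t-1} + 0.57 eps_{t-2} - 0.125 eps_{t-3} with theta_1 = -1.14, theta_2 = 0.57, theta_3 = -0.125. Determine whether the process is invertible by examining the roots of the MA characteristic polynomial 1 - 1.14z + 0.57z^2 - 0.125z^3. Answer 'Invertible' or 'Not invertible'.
\text{Invertible}

The MA(q) characteristic polynomial is P(z) = 1 - 1.14z + 0.57z^2 - 0.125z^3.
Invertibility requires all roots to lie outside the unit circle, i.e. |z| > 1 for every root.
Degree 3: look for a simple real root z0 first, then factor out (1 - z/z0) and solve the remaining quadratic.
Testing z0 = 2: P(2) = 1 + (-1.14)(2) + (0.57)(2)^2 + (-0.125)(2)^3
  = 1 + (-2.28) + (2.28) + (-1) = 0.  So z_0 = 2 is a root, |z_0| = 2.
Divide out the factor (1 - 0.5 z) = (1 - z/z0) (since 1/z0 = 0.5):
  P(z) = (1 - 0.5 z)(1 + (-0.64) z + (0.25) z^2)
  [check: z-coef -0.64 - (0.5) = -1.14; z^2-coef 0.25 - (0.5)(-0.64) = 0.57; z^3-coef -(0.5)(0.25) = -0.125.]
Remaining roots from the quadratic factor 1 + (-0.64) z + (0.25) z^2:
  Set 1 + (-0.64) z + (0.25) z^2 = 0, i.e. a z^2 + b z + c = 0 with a = 0.25, b = -0.64, c = 1.
  Discriminant D = b^2 - 4ac = (-0.64)^2 - 4*(0.25)*1 = 0.4096 - (1) = -0.5904.
  D < 0, so the roots are the complex-conjugate pair z = (-b +/- i sqrt(-D)) / (2a) = 1.28 +/- 1.5367i.
  For a conjugate pair |z|^2 = z * conj(z) = (product of roots) = c/a = 1/(0.25) = 4, so |z| = sqrt(4) = 2 for both roots.
Moduli of all roots: 2.0000, 2.0000, 2.0000.
All moduli strictly greater than 1? Yes.
Verdict: Invertible.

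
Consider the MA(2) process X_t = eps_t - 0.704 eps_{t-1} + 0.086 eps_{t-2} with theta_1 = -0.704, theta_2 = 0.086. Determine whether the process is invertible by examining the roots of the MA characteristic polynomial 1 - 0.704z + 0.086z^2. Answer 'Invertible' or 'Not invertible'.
\text{Invertible}

The MA(q) characteristic polynomial is P(z) = 1 - 0.704z + 0.086z^2.
Invertibility requires all roots to lie outside the unit circle, i.e. |z| > 1 for every root.
Set 1 + (-0.704) z + (0.086) z^2 = 0, i.e. a z^2 + b z + c = 0 with a = 0.086, b = -0.704, c = 1.
Discriminant D = b^2 - 4ac = (-0.704)^2 - 4*(0.086)*1 = 0.495616 - (0.344) = 0.151616.
D >= 0, so the roots are real: z = (-b +/- sqrt(D)) / (2a) = (0.704 +/- 0.389379) / (0.172).
  z_1 = (0.704 + 0.389379) / (0.172) = 6.3569,   |z_1| = 6.3569.
  z_2 = (0.704 - 0.389379) / (0.172) = 1.8292,   |z_2| = 1.8292.
Moduli of all roots: 6.3569, 1.8292.
All moduli strictly greater than 1? Yes.
Verdict: Invertible.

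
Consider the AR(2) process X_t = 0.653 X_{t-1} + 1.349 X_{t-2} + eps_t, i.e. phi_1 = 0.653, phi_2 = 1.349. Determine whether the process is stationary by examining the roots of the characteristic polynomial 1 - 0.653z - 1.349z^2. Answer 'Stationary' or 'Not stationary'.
\text{Not stationary}

The AR(p) characteristic polynomial is P(z) = 1 - 0.653z - 1.349z^2.
Stationarity requires all roots to lie outside the unit circle, i.e. |z| > 1 for every root.
Set 1 + (-0.653) z + (-1.349) z^2 = 0, i.e. a z^2 + b z + c = 0 with a = -1.349, b = -0.653, c = 1.
Discriminant D = b^2 - 4ac = (-0.653)^2 - 4*(-1.349)*1 = 0.426409 - (-5.396) = 5.822409.
D >= 0, so the roots are real: z = (-b +/- sqrt(D)) / (2a) = (0.653 +/- 2.412967) / (-2.698).
  z_1 = (0.653 + 2.412967) / (-2.698) = -1.1364,   |z_1| = 1.1364.
  z_2 = (0.653 - 2.412967) / (-2.698) = 0.6523,   |z_2| = 0.6523.
Moduli of all roots: 1.1364, 0.6523.
All moduli strictly greater than 1? No.
Verdict: Not stationary.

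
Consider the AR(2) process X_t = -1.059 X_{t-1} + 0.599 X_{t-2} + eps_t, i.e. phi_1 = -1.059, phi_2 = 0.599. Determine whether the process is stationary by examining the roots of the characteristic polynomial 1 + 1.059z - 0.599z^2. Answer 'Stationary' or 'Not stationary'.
\text{Not stationary}

The AR(p) characteristic polynomial is P(z) = 1 + 1.059z - 0.599z^2.
Stationarity requires all roots to lie outside the unit circle, i.e. |z| > 1 for every root.
Set 1 + (1.059) z + (-0.599) z^2 = 0, i.e. a z^2 + b z + c = 0 with a = -0.599, b = 1.059, c = 1.
Discriminant D = b^2 - 4ac = (1.059)^2 - 4*(-0.599)*1 = 1.121481 - (-2.396) = 3.517481.
D >= 0, so the roots are real: z = (-b +/- sqrt(D)) / (2a) = (-1.059 +/- 1.875495) / (-1.198).
  z_1 = (-1.059 + 1.875495) / (-1.198) = -0.6815,   |z_1| = 0.6815.
  z_2 = (-1.059 - 1.875495) / (-1.198) = 2.4495,   |z_2| = 2.4495.
Moduli of all roots: 0.6815, 2.4495.
All moduli strictly greater than 1? No.
Verdict: Not stationary.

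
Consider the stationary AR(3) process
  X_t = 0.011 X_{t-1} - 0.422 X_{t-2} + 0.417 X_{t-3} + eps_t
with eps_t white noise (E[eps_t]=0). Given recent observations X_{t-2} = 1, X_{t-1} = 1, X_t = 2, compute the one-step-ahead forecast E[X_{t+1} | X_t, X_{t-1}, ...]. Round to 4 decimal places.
E[X_{t+1} \mid \mathcal F_t] = 0.0170

For an AR(p) model X_t = c + sum_i phi_i X_{t-i} + eps_t, the
one-step-ahead conditional mean is
  E[X_{t+1} | X_t, ...] = c + sum_i phi_i X_{t+1-i}.
Substitute known values:
  E[X_{t+1} | ...] = (0.011) * (2) + (-0.422) * (1) + (0.417) * (1)
                   = 0.0170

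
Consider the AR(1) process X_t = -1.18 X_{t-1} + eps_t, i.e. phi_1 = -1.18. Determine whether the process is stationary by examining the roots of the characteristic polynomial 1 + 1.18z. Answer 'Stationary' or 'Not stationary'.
\text{Not stationary}

The AR(p) characteristic polynomial is P(z) = 1 + 1.18z.
Stationarity requires all roots to lie outside the unit circle, i.e. |z| > 1 for every root.
This is linear in z: 1 + (1.18) z = 0  =>  z = -1/(1.18) = -0.847458,  |z| = 0.847458.
Moduli of all roots: 0.8475.
All moduli strictly greater than 1? No.
Verdict: Not stationary.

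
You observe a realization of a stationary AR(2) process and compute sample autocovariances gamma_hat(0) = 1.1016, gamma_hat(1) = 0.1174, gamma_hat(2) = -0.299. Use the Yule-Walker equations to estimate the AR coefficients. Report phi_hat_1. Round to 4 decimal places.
\hat\phi_{1} = 0.1371

The Yule-Walker equations for an AR(p) process read, in matrix form,
  Gamma_p phi = r_p,   with   (Gamma_p)_{ij} = gamma(|i - j|),
                       (r_p)_i = gamma(i),   i,j = 1..p.
Substitute the sample gammas (Toeplitz matrix and right-hand side of size 2):
  Gamma_p = [[1.1016, 0.1174], [0.1174, 1.1016]]
  r_p     = [0.1174, -0.299]
Written out:
  1.1016 phi_1 + 0.1174 phi_2 = 0.1174
  0.1174 phi_1 + 1.1016 phi_2 = -0.299
Solve by Cramer's rule:
  det = gamma(0)^2 - gamma(1)^2 = (1.1016)^2 - (0.1174)^2 = 1.21352256 - 0.01378276 = 1.1997398
  phi_hat_1 = [gamma(1) gamma(0) - gamma(1) gamma(2)] / det = [(0.1174)(1.1016) - (0.1174)(-0.299)] / 1.1997398 = 0.16443044 / 1.1997398 = 0.1371
  phi_hat_2 = [gamma(0) gamma(2) - gamma(1)^2] / det = [(1.1016)(-0.299) - (0.1174)^2] / 1.1997398 = -0.34316116 / 1.1997398 = -0.286
So phi_hat = [0.1371, -0.2860].
Therefore phi_hat_1 = 0.1371.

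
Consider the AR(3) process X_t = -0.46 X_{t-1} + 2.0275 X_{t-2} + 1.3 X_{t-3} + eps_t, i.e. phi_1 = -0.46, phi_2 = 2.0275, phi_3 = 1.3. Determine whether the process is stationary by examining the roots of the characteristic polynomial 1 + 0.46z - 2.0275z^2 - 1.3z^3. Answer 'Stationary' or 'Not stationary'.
\text{Not stationary}

The AR(p) characteristic polynomial is P(z) = 1 + 0.46z - 2.0275z^2 - 1.3z^3.
Stationarity requires all roots to lie outside the unit circle, i.e. |z| > 1 for every root.
Degree 3: look for a simple real root z0 first, then factor out (1 - z/z0) and solve the remaining quadratic.
Testing z0 = -0.8: P(-0.8) = 1 + (0.46)(-0.8) + (-2.0275)(-0.8)^2 + (-1.3)(-0.8)^3
  = 1 + (-0.368) + (-1.2976) + (0.6656) = 0.  So z_0 = -0.8 is a root, |z_0| = 0.8.
Divide out the factor (1 + 1.25 z) = (1 - z/z0) (since 1/z0 = -1.25):
  P(z) = (1 + 1.25 z)(1 + (-0.79) z + (-1.04) z^2)
  [check: z-coef -0.79 - (-1.25) = 0.46; z^2-coef -1.04 - (-1.25)(-0.79) = -2.0275; z^3-coef -(-1.25)(-1.04) = -1.3.]
Remaining roots from the quadratic factor 1 + (-0.79) z + (-1.04) z^2:
  Set 1 + (-0.79) z + (-1.04) z^2 = 0, i.e. a z^2 + b z + c = 0 with a = -1.04, b = -0.79, c = 1.
  Discriminant D = b^2 - 4ac = (-0.79)^2 - 4*(-1.04)*1 = 0.6241 - (-4.16) = 4.7841.
  D >= 0, so the roots are real: z = (-b +/- sqrt(D)) / (2a) = (0.79 +/- 2.187259) / (-2.08).
    z_1 = (0.79 + 2.187259) / (-2.08) = -1.4314,   |z_1| = 1.4314.
    z_2 = (0.79 - 2.187259) / (-2.08) = 0.6718,   |z_2| = 0.6718.
Moduli of all roots: 0.8000, 1.4314, 0.6718.
All moduli strictly greater than 1? No.
Verdict: Not stationary.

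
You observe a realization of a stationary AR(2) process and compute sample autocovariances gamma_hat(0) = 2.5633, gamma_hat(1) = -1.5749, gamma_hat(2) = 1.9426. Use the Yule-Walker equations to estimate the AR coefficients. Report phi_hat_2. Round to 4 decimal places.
\hat\phi_{2} = 0.6110

The Yule-Walker equations for an AR(p) process read, in matrix form,
  Gamma_p phi = r_p,   with   (Gamma_p)_{ij} = gamma(|i - j|),
                       (r_p)_i = gamma(i),   i,j = 1..p.
Substitute the sample gammas (Toeplitz matrix and right-hand side of size 2):
  Gamma_p = [[2.5633, -1.5749], [-1.5749, 2.5633]]
  r_p     = [-1.5749, 1.9426]
Written out:
  2.5633 phi_1 - 1.5749 phi_2 = -1.5749
  -1.5749 phi_1 + 2.5633 phi_2 = 1.9426
Solve by Cramer's rule:
  det = gamma(0)^2 - gamma(1)^2 = (2.5633)^2 - (-1.5749)^2 = 6.57050689 - 2.48031001 = 4.09019688
  phi_hat_1 = [gamma(1) gamma(0) - gamma(1) gamma(2)] / det = [(-1.5749)(2.5633) - (-1.5749)(1.9426)] / 4.09019688 = -0.97754043 / 4.09019688 = -0.239
  phi_hat_2 = [gamma(0) gamma(2) - gamma(1)^2] / det = [(2.5633)(1.9426) - (-1.5749)^2] / 4.09019688 = 2.49915657 / 4.09019688 = 0.611
So phi_hat = [-0.2390, 0.6110].
Therefore phi_hat_2 = 0.6110.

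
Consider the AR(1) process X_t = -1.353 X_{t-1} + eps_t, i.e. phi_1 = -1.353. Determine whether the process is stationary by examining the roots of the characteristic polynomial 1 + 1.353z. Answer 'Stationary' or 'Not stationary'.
\text{Not stationary}

The AR(p) characteristic polynomial is P(z) = 1 + 1.353z.
Stationarity requires all roots to lie outside the unit circle, i.e. |z| > 1 for every root.
This is linear in z: 1 + (1.353) z = 0  =>  z = -1/(1.353) = -0.739098,  |z| = 0.739098.
Moduli of all roots: 0.7391.
All moduli strictly greater than 1? No.
Verdict: Not stationary.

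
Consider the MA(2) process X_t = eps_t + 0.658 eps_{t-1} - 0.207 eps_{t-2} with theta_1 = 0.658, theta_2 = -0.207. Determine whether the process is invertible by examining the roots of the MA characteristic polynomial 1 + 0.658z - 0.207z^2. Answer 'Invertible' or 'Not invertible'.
\text{Invertible}

The MA(q) characteristic polynomial is P(z) = 1 + 0.658z - 0.207z^2.
Invertibility requires all roots to lie outside the unit circle, i.e. |z| > 1 for every root.
Set 1 + (0.658) z + (-0.207) z^2 = 0, i.e. a z^2 + b z + c = 0 with a = -0.207, b = 0.658, c = 1.
Discriminant D = b^2 - 4ac = (0.658)^2 - 4*(-0.207)*1 = 0.432964 - (-0.828) = 1.260964.
D >= 0, so the roots are real: z = (-b +/- sqrt(D)) / (2a) = (-0.658 +/- 1.122927) / (-0.414).
  z_1 = (-0.658 + 1.122927) / (-0.414) = -1.123,   |z_1| = 1.123.
  z_2 = (-0.658 - 1.122927) / (-0.414) = 4.3018,   |z_2| = 4.3018.
Moduli of all roots: 1.1230, 4.3018.
All moduli strictly greater than 1? Yes.
Verdict: Invertible.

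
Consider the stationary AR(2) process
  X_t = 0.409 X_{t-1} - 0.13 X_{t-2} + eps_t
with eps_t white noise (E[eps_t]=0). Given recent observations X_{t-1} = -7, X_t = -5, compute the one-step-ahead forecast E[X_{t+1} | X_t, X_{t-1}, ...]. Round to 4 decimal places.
E[X_{t+1} \mid \mathcal F_t] = -1.1350

For an AR(p) model X_t = c + sum_i phi_i X_{t-i} + eps_t, the
one-step-ahead conditional mean is
  E[X_{t+1} | X_t, ...] = c + sum_i phi_i X_{t+1-i}.
Substitute known values:
  E[X_{t+1} | ...] = (0.409) * (-5) + (-0.13) * (-7)
                   = -1.1350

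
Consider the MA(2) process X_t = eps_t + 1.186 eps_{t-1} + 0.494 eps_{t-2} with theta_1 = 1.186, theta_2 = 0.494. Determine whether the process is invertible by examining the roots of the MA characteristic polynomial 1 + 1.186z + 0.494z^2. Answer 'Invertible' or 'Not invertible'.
\text{Invertible}

The MA(q) characteristic polynomial is P(z) = 1 + 1.186z + 0.494z^2.
Invertibility requires all roots to lie outside the unit circle, i.e. |z| > 1 for every root.
Set 1 + (1.186) z + (0.494) z^2 = 0, i.e. a z^2 + b z + c = 0 with a = 0.494, b = 1.186, c = 1.
Discriminant D = b^2 - 4ac = (1.186)^2 - 4*(0.494)*1 = 1.406596 - (1.976) = -0.569404.
D < 0, so the roots are the complex-conjugate pair z = (-b +/- i sqrt(-D)) / (2a) = -1.2004 +/- 0.7638i.
For a conjugate pair |z|^2 = z * conj(z) = (product of roots) = c/a = 1/(0.494) = 2.024291, so |z| = sqrt(2.024291) = 1.4228 for both roots.
Moduli of all roots: 1.4228, 1.4228.
All moduli strictly greater than 1? Yes.
Verdict: Invertible.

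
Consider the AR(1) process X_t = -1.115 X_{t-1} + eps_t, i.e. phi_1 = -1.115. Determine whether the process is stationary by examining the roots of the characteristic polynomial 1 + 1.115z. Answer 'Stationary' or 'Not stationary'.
\text{Not stationary}

The AR(p) characteristic polynomial is P(z) = 1 + 1.115z.
Stationarity requires all roots to lie outside the unit circle, i.e. |z| > 1 for every root.
This is linear in z: 1 + (1.115) z = 0  =>  z = -1/(1.115) = -0.896861,  |z| = 0.896861.
Moduli of all roots: 0.8969.
All moduli strictly greater than 1? No.
Verdict: Not stationary.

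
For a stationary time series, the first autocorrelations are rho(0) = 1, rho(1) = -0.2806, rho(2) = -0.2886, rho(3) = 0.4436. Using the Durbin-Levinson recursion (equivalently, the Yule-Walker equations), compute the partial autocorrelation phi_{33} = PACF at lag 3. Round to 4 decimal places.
\phi_{33} = 0.2819

The PACF at lag k is phi_{kk}, the last component of the solution
to the Yule-Walker system G_k phi = r_k where
  (G_k)_{ij} = rho(|i - j|), (r_k)_i = rho(i), i,j = 1..k.
Equivalently, Durbin-Levinson gives phi_{kk} iteratively:
  phi_{11} = rho(1)
  phi_{kk} = [rho(k) - sum_{j=1..k-1} phi_{k-1,j} rho(k-j)]
            / [1 - sum_{j=1..k-1} phi_{k-1,j} rho(j)],
  phi_{k,j} = phi_{k-1,j} - phi_{kk} phi_{k-1,k-j},  j = 1..k-1.
Step k = 1:
  phi_11 = rho(1) = -0.2806.
Step k = 2:
  phi_22 = [rho(2) - phi_11 rho(1)] / [1 - phi_11 rho(1)] = [-0.2886 - (-0.2806)(-0.2806)] / [1 - (-0.2806)(-0.2806)]
         = -0.36733636 / 0.92126364 = -0.398731.
  Update: phi_21 = phi_11 - phi_22 phi_11 = -0.2806 - (-0.398731)(-0.2806) = -0.392484.
Step k = 3:
  phi_33 = [rho(3) - phi_21 rho(2) - phi_22 rho(1)] / [1 - phi_21 rho(1) - phi_22 rho(2)]
    numerator   = 0.4436 - (-0.392484)(-0.2886) - (-0.398731)(-0.2806) = 0.21844523
    denominator = 1 - (-0.392484)(-0.2806) - (-0.398731)(-0.2886) = 0.77479525
  phi_33 = 0.21844523 / 0.77479525 = 0.2819.
Therefore phi_{33} = 0.2819.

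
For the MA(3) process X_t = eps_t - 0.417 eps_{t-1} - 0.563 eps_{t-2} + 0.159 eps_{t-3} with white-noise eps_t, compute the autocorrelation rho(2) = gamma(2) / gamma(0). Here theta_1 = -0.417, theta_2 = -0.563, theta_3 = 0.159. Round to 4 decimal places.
\rho(2) = -0.4151

For an MA(q) process with theta_0 = 1, the autocovariance is
  gamma(k) = sigma^2 * sum_{i=0..q-k} theta_i * theta_{i+k},
and rho(k) = gamma(k) / gamma(0). Sigma^2 cancels.
  numerator   = (1)*(-0.563) + (-0.417)*(0.159) = -0.629303.
  denominator = (1)^2 + (-0.417)^2 + (-0.563)^2 + (0.159)^2 = 1.516139.
  rho(2) = -0.629303 / 1.516139 = -0.4151.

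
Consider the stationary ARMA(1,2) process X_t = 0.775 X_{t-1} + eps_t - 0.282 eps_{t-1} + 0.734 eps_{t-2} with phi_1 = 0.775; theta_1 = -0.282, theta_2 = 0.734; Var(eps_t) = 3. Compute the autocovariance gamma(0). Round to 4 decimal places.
\gamma(0) = 13.0859

Multiply the model equation by X_{t-k} and take expectations. With theta_0 = psi_0 = 1 and psi_j the MA(infinity) weights, this gives
  gamma(k) - sum_i phi_i gamma(k-i) = c_k,
  c_k = sigma^2 * sum_{j=k..q} theta_j psi_{j-k}   (c_k = 0 for k > q),
using gamma(-m) = gamma(m).
psi-weights needed (psi_j = theta_j + sum_i phi_i psi_{j-i}):
  psi_1 = theta_1 + phi_1 = -0.282 + (0.775) = 0.493
  psi_2 = theta_2 + phi_1 psi_1 = 0.734 + (0.775)(0.493) = 1.116075
Right-hand sides:
  c_0 = sigma^2 (1 + theta_1 psi_1 + theta_2 psi_2) = 3 * (1 + (-0.282)(0.493) + (0.734)(1.116075)) = 3 * 1.680173 = 5.040519
  c_1 = sigma^2 (theta_1 + theta_2 psi_1) = 3 * (-0.282 + (0.734)(0.493)) = 0.239586
  c_2 = sigma^2 theta_2 = 3 * (0.734) = 2.202
Equations for k = 0 and k = 1 (AR order 1):
  gamma(0) = phi_1 gamma(1) + c_0
  gamma(1) = phi_1 gamma(0) + c_1
Substituting the second into the first: gamma(0) (1 - phi_1^2) = c_0 + phi_1 c_1, so
  gamma(0) = (c_0 + phi_1 c_1) / (1 - phi_1^2) = (5.040519 + (0.775)(0.239586)) / (1 - (0.775)^2) = 5.226198 / 0.399375 = 13.085943.
Therefore gamma(0) = 13.0859 (to 4 decimal places).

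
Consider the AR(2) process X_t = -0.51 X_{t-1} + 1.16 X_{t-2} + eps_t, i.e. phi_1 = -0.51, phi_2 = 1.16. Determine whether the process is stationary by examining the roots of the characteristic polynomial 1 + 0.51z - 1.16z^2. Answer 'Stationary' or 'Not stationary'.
\text{Not stationary}

The AR(p) characteristic polynomial is P(z) = 1 + 0.51z - 1.16z^2.
Stationarity requires all roots to lie outside the unit circle, i.e. |z| > 1 for every root.
Set 1 + (0.51) z + (-1.16) z^2 = 0, i.e. a z^2 + b z + c = 0 with a = -1.16, b = 0.51, c = 1.
Discriminant D = b^2 - 4ac = (0.51)^2 - 4*(-1.16)*1 = 0.2601 - (-4.64) = 4.9001.
D >= 0, so the roots are real: z = (-b +/- sqrt(D)) / (2a) = (-0.51 +/- 2.213617) / (-2.32).
  z_1 = (-0.51 + 2.213617) / (-2.32) = -0.7343,   |z_1| = 0.7343.
  z_2 = (-0.51 - 2.213617) / (-2.32) = 1.174,   |z_2| = 1.174.
Moduli of all roots: 0.7343, 1.1740.
All moduli strictly greater than 1? No.
Verdict: Not stationary.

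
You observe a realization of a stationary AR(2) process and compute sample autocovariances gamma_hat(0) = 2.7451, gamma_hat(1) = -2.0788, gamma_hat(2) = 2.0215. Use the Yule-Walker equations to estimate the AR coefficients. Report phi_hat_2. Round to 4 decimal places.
\hat\phi_{2} = 0.3820

The Yule-Walker equations for an AR(p) process read, in matrix form,
  Gamma_p phi = r_p,   with   (Gamma_p)_{ij} = gamma(|i - j|),
                       (r_p)_i = gamma(i),   i,j = 1..p.
Substitute the sample gammas (Toeplitz matrix and right-hand side of size 2):
  Gamma_p = [[2.7451, -2.0788], [-2.0788, 2.7451]]
  r_p     = [-2.0788, 2.0215]
Written out:
  2.7451 phi_1 - 2.0788 phi_2 = -2.0788
  -2.0788 phi_1 + 2.7451 phi_2 = 2.0215
Solve by Cramer's rule:
  det = gamma(0)^2 - gamma(1)^2 = (2.7451)^2 - (-2.0788)^2 = 7.53557401 - 4.32140944 = 3.21416457
  phi_hat_1 = [gamma(1) gamma(0) - gamma(1) gamma(2)] / det = [(-2.0788)(2.7451) - (-2.0788)(2.0215)] / 3.21416457 = -1.50421968 / 3.21416457 = -0.468
  phi_hat_2 = [gamma(0) gamma(2) - gamma(1)^2] / det = [(2.7451)(2.0215) - (-2.0788)^2] / 3.21416457 = 1.22781021 / 3.21416457 = 0.382
So phi_hat = [-0.4680, 0.3820].
Therefore phi_hat_2 = 0.3820.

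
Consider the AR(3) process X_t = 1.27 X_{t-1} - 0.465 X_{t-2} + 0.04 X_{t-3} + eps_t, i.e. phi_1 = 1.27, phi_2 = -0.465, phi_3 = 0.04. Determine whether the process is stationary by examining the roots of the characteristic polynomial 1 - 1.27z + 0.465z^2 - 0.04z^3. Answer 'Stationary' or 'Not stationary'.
\text{Stationary}

The AR(p) characteristic polynomial is P(z) = 1 - 1.27z + 0.465z^2 - 0.04z^3.
Stationarity requires all roots to lie outside the unit circle, i.e. |z| > 1 for every root.
Degree 3: look for a simple real root z0 first, then factor out (1 - z/z0) and solve the remaining quadratic.
Testing z0 = 2: P(2) = 1 + (-1.27)(2) + (0.465)(2)^2 + (-0.04)(2)^3
  = 1 + (-2.54) + (1.86) + (-0.32) = 0.  So z_0 = 2 is a root, |z_0| = 2.
Divide out the factor (1 - 0.5 z) = (1 - z/z0) (since 1/z0 = 0.5):
  P(z) = (1 - 0.5 z)(1 + (-0.77) z + (0.08) z^2)
  [check: z-coef -0.77 - (0.5) = -1.27; z^2-coef 0.08 - (0.5)(-0.77) = 0.465; z^3-coef -(0.5)(0.08) = -0.04.]
Remaining roots from the quadratic factor 1 + (-0.77) z + (0.08) z^2:
  Set 1 + (-0.77) z + (0.08) z^2 = 0, i.e. a z^2 + b z + c = 0 with a = 0.08, b = -0.77, c = 1.
  Discriminant D = b^2 - 4ac = (-0.77)^2 - 4*(0.08)*1 = 0.5929 - (0.32) = 0.2729.
  D >= 0, so the roots are real: z = (-b +/- sqrt(D)) / (2a) = (0.77 +/- 0.522398) / (0.16).
    z_1 = (0.77 + 0.522398) / (0.16) = 8.0775,   |z_1| = 8.0775.
    z_2 = (0.77 - 0.522398) / (0.16) = 1.5475,   |z_2| = 1.5475.
Moduli of all roots: 2.0000, 8.0775, 1.5475.
All moduli strictly greater than 1? Yes.
Verdict: Stationary.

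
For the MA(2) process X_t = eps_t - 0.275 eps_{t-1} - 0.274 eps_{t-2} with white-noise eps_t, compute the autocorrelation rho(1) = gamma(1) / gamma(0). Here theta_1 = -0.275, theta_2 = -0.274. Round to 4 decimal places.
\rho(1) = -0.1735

For an MA(q) process with theta_0 = 1, the autocovariance is
  gamma(k) = sigma^2 * sum_{i=0..q-k} theta_i * theta_{i+k},
and rho(k) = gamma(k) / gamma(0). Sigma^2 cancels.
  numerator   = (1)*(-0.275) + (-0.275)*(-0.274) = -0.19965.
  denominator = (1)^2 + (-0.275)^2 + (-0.274)^2 = 1.150701.
  rho(1) = -0.19965 / 1.150701 = -0.1735.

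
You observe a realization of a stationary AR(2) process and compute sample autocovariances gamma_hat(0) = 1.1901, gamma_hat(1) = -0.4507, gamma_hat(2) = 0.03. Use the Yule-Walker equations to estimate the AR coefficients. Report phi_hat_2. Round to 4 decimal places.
\hat\phi_{2} = -0.1380

The Yule-Walker equations for an AR(p) process read, in matrix form,
  Gamma_p phi = r_p,   with   (Gamma_p)_{ij} = gamma(|i - j|),
                       (r_p)_i = gamma(i),   i,j = 1..p.
Substitute the sample gammas (Toeplitz matrix and right-hand side of size 2):
  Gamma_p = [[1.1901, -0.4507], [-0.4507, 1.1901]]
  r_p     = [-0.4507, 0.03]
Written out:
  1.1901 phi_1 - 0.4507 phi_2 = -0.4507
  -0.4507 phi_1 + 1.1901 phi_2 = 0.03
Solve by Cramer's rule:
  det = gamma(0)^2 - gamma(1)^2 = (1.1901)^2 - (-0.4507)^2 = 1.41633801 - 0.20313049 = 1.21320752
  phi_hat_1 = [gamma(1) gamma(0) - gamma(1) gamma(2)] / det = [(-0.4507)(1.1901) - (-0.4507)(0.03)] / 1.21320752 = -0.52285707 / 1.21320752 = -0.431
  phi_hat_2 = [gamma(0) gamma(2) - gamma(1)^2] / det = [(1.1901)(0.03) - (-0.4507)^2] / 1.21320752 = -0.16742749 / 1.21320752 = -0.138
So phi_hat = [-0.4310, -0.1380].
Therefore phi_hat_2 = -0.1380.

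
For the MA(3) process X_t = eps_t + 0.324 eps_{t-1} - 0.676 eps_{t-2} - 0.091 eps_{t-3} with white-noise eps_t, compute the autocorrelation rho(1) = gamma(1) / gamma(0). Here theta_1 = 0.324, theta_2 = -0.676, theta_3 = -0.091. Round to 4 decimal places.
\rho(1) = 0.1060

For an MA(q) process with theta_0 = 1, the autocovariance is
  gamma(k) = sigma^2 * sum_{i=0..q-k} theta_i * theta_{i+k},
and rho(k) = gamma(k) / gamma(0). Sigma^2 cancels.
  numerator   = (1)*(0.324) + (0.324)*(-0.676) + (-0.676)*(-0.091) = 0.166492.
  denominator = (1)^2 + (0.324)^2 + (-0.676)^2 + (-0.091)^2 = 1.570233.
  rho(1) = 0.166492 / 1.570233 = 0.1060.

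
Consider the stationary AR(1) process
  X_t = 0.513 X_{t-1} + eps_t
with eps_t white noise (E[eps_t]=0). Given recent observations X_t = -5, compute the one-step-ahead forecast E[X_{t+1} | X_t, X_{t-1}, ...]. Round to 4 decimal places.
E[X_{t+1} \mid \mathcal F_t] = -2.5650

For an AR(p) model X_t = c + sum_i phi_i X_{t-i} + eps_t, the
one-step-ahead conditional mean is
  E[X_{t+1} | X_t, ...] = c + sum_i phi_i X_{t+1-i}.
Substitute known values:
  E[X_{t+1} | ...] = (0.513) * (-5)
                   = -2.5650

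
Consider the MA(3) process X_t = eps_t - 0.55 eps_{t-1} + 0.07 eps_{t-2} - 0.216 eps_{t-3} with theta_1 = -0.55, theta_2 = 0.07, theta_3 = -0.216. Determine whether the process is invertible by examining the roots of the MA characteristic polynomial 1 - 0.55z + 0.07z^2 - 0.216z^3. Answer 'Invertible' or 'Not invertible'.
\text{Invertible}

The MA(q) characteristic polynomial is P(z) = 1 - 0.55z + 0.07z^2 - 0.216z^3.
Invertibility requires all roots to lie outside the unit circle, i.e. |z| > 1 for every root.
Degree 3: look for a simple real root z0 first, then factor out (1 - z/z0) and solve the remaining quadratic.
Testing z0 = 1.25: P(1.25) = 1 + (-0.55)(1.25) + (0.07)(1.25)^2 + (-0.216)(1.25)^3
  = 1 + (-0.6875) + (0.109375) + (-0.421875) = 0.  So z_0 = 1.25 is a root, |z_0| = 1.25.
Divide out the factor (1 - 0.8 z) = (1 - z/z0) (since 1/z0 = 0.8):
  P(z) = (1 - 0.8 z)(1 + (0.25) z + (0.27) z^2)
  [check: z-coef 0.25 - (0.8) = -0.55; z^2-coef 0.27 - (0.8)(0.25) = 0.07; z^3-coef -(0.8)(0.27) = -0.216.]
Remaining roots from the quadratic factor 1 + (0.25) z + (0.27) z^2:
  Set 1 + (0.25) z + (0.27) z^2 = 0, i.e. a z^2 + b z + c = 0 with a = 0.27, b = 0.25, c = 1.
  Discriminant D = b^2 - 4ac = (0.25)^2 - 4*(0.27)*1 = 0.0625 - (1.08) = -1.0175.
  D < 0, so the roots are the complex-conjugate pair z = (-b +/- i sqrt(-D)) / (2a) = -0.463 +/- 1.868i.
  For a conjugate pair |z|^2 = z * conj(z) = (product of roots) = c/a = 1/(0.27) = 3.703704, so |z| = sqrt(3.703704) = 1.9245 for both roots.
Moduli of all roots: 1.2500, 1.9245, 1.9245.
All moduli strictly greater than 1? Yes.
Verdict: Invertible.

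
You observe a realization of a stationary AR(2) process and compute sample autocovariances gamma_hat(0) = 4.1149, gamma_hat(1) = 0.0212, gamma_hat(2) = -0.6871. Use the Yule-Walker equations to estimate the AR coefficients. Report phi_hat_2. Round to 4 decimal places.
\hat\phi_{2} = -0.1670

The Yule-Walker equations for an AR(p) process read, in matrix form,
  Gamma_p phi = r_p,   with   (Gamma_p)_{ij} = gamma(|i - j|),
                       (r_p)_i = gamma(i),   i,j = 1..p.
Substitute the sample gammas (Toeplitz matrix and right-hand side of size 2):
  Gamma_p = [[4.1149, 0.0212], [0.0212, 4.1149]]
  r_p     = [0.0212, -0.6871]
Written out:
  4.1149 phi_1 + 0.0212 phi_2 = 0.0212
  0.0212 phi_1 + 4.1149 phi_2 = -0.6871
Solve by Cramer's rule:
  det = gamma(0)^2 - gamma(1)^2 = (4.1149)^2 - (0.0212)^2 = 16.93240201 - 0.00044944 = 16.93195257
  phi_hat_1 = [gamma(1) gamma(0) - gamma(1) gamma(2)] / det = [(0.0212)(4.1149) - (0.0212)(-0.6871)] / 16.93195257 = 0.1018024 / 16.93195257 = 0.006
  phi_hat_2 = [gamma(0) gamma(2) - gamma(1)^2] / det = [(4.1149)(-0.6871) - (0.0212)^2] / 16.93195257 = -2.82779723 / 16.93195257 = -0.167
So phi_hat = [0.0060, -0.1670].
Therefore phi_hat_2 = -0.1670.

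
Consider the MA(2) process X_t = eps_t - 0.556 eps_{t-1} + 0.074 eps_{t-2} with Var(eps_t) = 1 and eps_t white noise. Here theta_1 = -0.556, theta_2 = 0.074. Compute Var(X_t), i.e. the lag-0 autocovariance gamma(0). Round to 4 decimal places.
\gamma(0) = 1.3146

For an MA(q) process X_t = eps_t + sum_i theta_i eps_{t-i} with
Var(eps_t) = sigma^2, the variance is
  gamma(0) = sigma^2 * (1 + sum_i theta_i^2).
  sum_i theta_i^2 = (-0.556)^2 + (0.074)^2 = 0.309136 + 0.005476 = 0.314612.
  gamma(0) = 1 * (1 + 0.314612) = 1 * 1.314612 = 1.314612, which rounds to 1.3146.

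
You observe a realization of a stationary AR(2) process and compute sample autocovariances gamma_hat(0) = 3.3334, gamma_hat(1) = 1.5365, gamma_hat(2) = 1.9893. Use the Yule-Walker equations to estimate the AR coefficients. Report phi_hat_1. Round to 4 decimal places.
\hat\phi_{1} = 0.2360

The Yule-Walker equations for an AR(p) process read, in matrix form,
  Gamma_p phi = r_p,   with   (Gamma_p)_{ij} = gamma(|i - j|),
                       (r_p)_i = gamma(i),   i,j = 1..p.
Substitute the sample gammas (Toeplitz matrix and right-hand side of size 2):
  Gamma_p = [[3.3334, 1.5365], [1.5365, 3.3334]]
  r_p     = [1.5365, 1.9893]
Written out:
  3.3334 phi_1 + 1.5365 phi_2 = 1.5365
  1.5365 phi_1 + 3.3334 phi_2 = 1.9893
Solve by Cramer's rule:
  det = gamma(0)^2 - gamma(1)^2 = (3.3334)^2 - (1.5365)^2 = 11.11155556 - 2.36083225 = 8.75072331
  phi_hat_1 = [gamma(1) gamma(0) - gamma(1) gamma(2)] / det = [(1.5365)(3.3334) - (1.5365)(1.9893)] / 8.75072331 = 2.06520965 / 8.75072331 = 0.236
  phi_hat_2 = [gamma(0) gamma(2) - gamma(1)^2] / det = [(3.3334)(1.9893) - (1.5365)^2] / 8.75072331 = 4.27030037 / 8.75072331 = 0.488
So phi_hat = [0.2360, 0.4880].
Therefore phi_hat_1 = 0.2360.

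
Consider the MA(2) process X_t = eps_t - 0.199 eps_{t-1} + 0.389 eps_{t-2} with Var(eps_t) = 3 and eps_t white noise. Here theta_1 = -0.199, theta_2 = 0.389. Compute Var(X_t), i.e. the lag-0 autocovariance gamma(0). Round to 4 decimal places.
\gamma(0) = 3.5728

For an MA(q) process X_t = eps_t + sum_i theta_i eps_{t-i} with
Var(eps_t) = sigma^2, the variance is
  gamma(0) = sigma^2 * (1 + sum_i theta_i^2).
  sum_i theta_i^2 = (-0.199)^2 + (0.389)^2 = 0.039601 + 0.151321 = 0.190922.
  gamma(0) = 3 * (1 + 0.190922) = 3 * 1.190922 = 3.572766, which rounds to 3.5728.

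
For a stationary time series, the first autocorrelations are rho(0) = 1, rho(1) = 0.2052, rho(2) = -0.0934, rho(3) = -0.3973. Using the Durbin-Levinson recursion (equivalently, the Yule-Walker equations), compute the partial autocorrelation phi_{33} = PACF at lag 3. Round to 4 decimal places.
\phi_{33} = -0.3690

The PACF at lag k is phi_{kk}, the last component of the solution
to the Yule-Walker system G_k phi = r_k where
  (G_k)_{ij} = rho(|i - j|), (r_k)_i = rho(i), i,j = 1..k.
Equivalently, Durbin-Levinson gives phi_{kk} iteratively:
  phi_{11} = rho(1)
  phi_{kk} = [rho(k) - sum_{j=1..k-1} phi_{k-1,j} rho(k-j)]
            / [1 - sum_{j=1..k-1} phi_{k-1,j} rho(j)],
  phi_{k,j} = phi_{k-1,j} - phi_{kk} phi_{k-1,k-j},  j = 1..k-1.
Step k = 1:
  phi_11 = rho(1) = 0.2052.
Step k = 2:
  phi_22 = [rho(2) - phi_11 rho(1)] / [1 - phi_11 rho(1)] = [-0.0934 - (0.2052)(0.2052)] / [1 - (0.2052)(0.2052)]
         = -0.13550704 / 0.95789296 = -0.141464.
  Update: phi_21 = phi_11 - phi_22 phi_11 = 0.2052 - (-0.141464)(0.2052) = 0.234228.
Step k = 3:
  phi_33 = [rho(3) - phi_21 rho(2) - phi_22 rho(1)] / [1 - phi_21 rho(1) - phi_22 rho(2)]
    numerator   = -0.3973 - (0.234228)(-0.0934) - (-0.141464)(0.2052) = -0.34639473
    denominator = 1 - (0.234228)(0.2052) - (-0.141464)(-0.0934) = 0.93872364
  phi_33 = -0.34639473 / 0.93872364 = -0.369.
Therefore phi_{33} = -0.3690.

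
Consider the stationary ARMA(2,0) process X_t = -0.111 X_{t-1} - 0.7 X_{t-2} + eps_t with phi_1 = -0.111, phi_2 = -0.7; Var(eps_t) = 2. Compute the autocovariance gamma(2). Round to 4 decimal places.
\gamma(2) = -2.7283

Multiply the model equation by X_{t-k} and take expectations. With theta_0 = psi_0 = 1 and psi_j the MA(infinity) weights, this gives
  gamma(k) - sum_i phi_i gamma(k-i) = c_k,
  c_k = sigma^2 * sum_{j=k..q} theta_j psi_{j-k}   (c_k = 0 for k > q),
using gamma(-m) = gamma(m).
Pure AR (q = 0): c_0 = sigma^2 = 2, c_k = 0 for k >= 1.
Equations for k = 0, 1, 2 (AR order 2, c_2 = 0):
  (E0) gamma(0) = phi_1 gamma(1) + phi_2 gamma(2) + c_0
  (E1) gamma(1) = phi_1 gamma(0) + phi_2 gamma(1) + c_1
  (E2) gamma(2) = phi_1 gamma(1) + phi_2 gamma(0)
From (E1): gamma(1) = A gamma(0) + B with
  A = phi_1 / (1 - phi_2) = -0.111 / 1.7 = -0.065294,   B = c_1 / (1 - phi_2) = 0 / 1.7 = 0.
Insert (E2) into (E0): gamma(0) (1 - phi_2^2) = phi_1 (1 + phi_2) gamma(1) + c_0.
  phi_1 (1 + phi_2) = (-0.111)(0.3) = -0.0333,   1 - phi_2^2 = 0.51.
Replace gamma(1) by A gamma(0) + B and collect gamma(0):
  gamma(0) [0.51 - (-0.0333)(-0.065294)] = c_0 = 2
  gamma(0) * 0.507826 = 2
  gamma(0) = 2 / 0.507826 = 3.938359.
  gamma(1) = A gamma(0) = (-0.065294)(3.938359) = -0.257152.
  gamma(2) = phi_1 gamma(1) + phi_2 gamma(0) = (-0.111)(-0.257152) + (-0.7)(3.938359) = -2.728308.
Therefore gamma(2) = -2.7283 (to 4 decimal places).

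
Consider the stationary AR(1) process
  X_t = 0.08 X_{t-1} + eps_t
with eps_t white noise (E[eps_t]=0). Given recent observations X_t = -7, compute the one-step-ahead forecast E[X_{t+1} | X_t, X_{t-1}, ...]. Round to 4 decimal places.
E[X_{t+1} \mid \mathcal F_t] = -0.5600

For an AR(p) model X_t = c + sum_i phi_i X_{t-i} + eps_t, the
one-step-ahead conditional mean is
  E[X_{t+1} | X_t, ...] = c + sum_i phi_i X_{t+1-i}.
Substitute known values:
  E[X_{t+1} | ...] = (0.08) * (-7)
                   = -0.5600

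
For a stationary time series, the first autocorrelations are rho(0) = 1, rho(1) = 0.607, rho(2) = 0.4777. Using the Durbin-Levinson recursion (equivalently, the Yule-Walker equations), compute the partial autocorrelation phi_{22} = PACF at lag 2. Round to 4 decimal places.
\phi_{22} = 0.1730

The PACF at lag k is phi_{kk}, the last component of the solution
to the Yule-Walker system G_k phi = r_k where
  (G_k)_{ij} = rho(|i - j|), (r_k)_i = rho(i), i,j = 1..k.
Equivalently, Durbin-Levinson gives phi_{kk} iteratively:
  phi_{11} = rho(1)
  phi_{kk} = [rho(k) - sum_{j=1..k-1} phi_{k-1,j} rho(k-j)]
            / [1 - sum_{j=1..k-1} phi_{k-1,j} rho(j)],
  phi_{k,j} = phi_{k-1,j} - phi_{kk} phi_{k-1,k-j},  j = 1..k-1.
Step k = 1:
  phi_11 = rho(1) = 0.607.
Step k = 2:
  phi_22 = [rho(2) - phi_11 rho(1)] / [1 - phi_11 rho(1)] = [0.4777 - (0.607)(0.607)] / [1 - (0.607)(0.607)]
         = 0.109251 / 0.631551 = 0.173.
Therefore phi_{22} = 0.1730.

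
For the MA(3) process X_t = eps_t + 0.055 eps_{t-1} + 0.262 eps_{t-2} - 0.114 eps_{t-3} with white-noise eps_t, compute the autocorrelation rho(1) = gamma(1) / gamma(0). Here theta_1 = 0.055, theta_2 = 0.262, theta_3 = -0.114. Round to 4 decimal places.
\rho(1) = 0.0365

For an MA(q) process with theta_0 = 1, the autocovariance is
  gamma(k) = sigma^2 * sum_{i=0..q-k} theta_i * theta_{i+k},
and rho(k) = gamma(k) / gamma(0). Sigma^2 cancels.
  numerator   = (1)*(0.055) + (0.055)*(0.262) + (0.262)*(-0.114) = 0.039542.
  denominator = (1)^2 + (0.055)^2 + (0.262)^2 + (-0.114)^2 = 1.084665.
  rho(1) = 0.039542 / 1.084665 = 0.0365.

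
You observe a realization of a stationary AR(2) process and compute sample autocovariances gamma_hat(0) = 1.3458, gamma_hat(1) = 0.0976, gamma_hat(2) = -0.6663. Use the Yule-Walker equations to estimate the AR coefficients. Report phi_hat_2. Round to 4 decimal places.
\hat\phi_{2} = -0.5030

The Yule-Walker equations for an AR(p) process read, in matrix form,
  Gamma_p phi = r_p,   with   (Gamma_p)_{ij} = gamma(|i - j|),
                       (r_p)_i = gamma(i),   i,j = 1..p.
Substitute the sample gammas (Toeplitz matrix and right-hand side of size 2):
  Gamma_p = [[1.3458, 0.0976], [0.0976, 1.3458]]
  r_p     = [0.0976, -0.6663]
Written out:
  1.3458 phi_1 + 0.0976 phi_2 = 0.0976
  0.0976 phi_1 + 1.3458 phi_2 = -0.6663
Solve by Cramer's rule:
  det = gamma(0)^2 - gamma(1)^2 = (1.3458)^2 - (0.0976)^2 = 1.81117764 - 0.00952576 = 1.80165188
  phi_hat_1 = [gamma(1) gamma(0) - gamma(1) gamma(2)] / det = [(0.0976)(1.3458) - (0.0976)(-0.6663)] / 1.80165188 = 0.19638096 / 1.80165188 = 0.109
  phi_hat_2 = [gamma(0) gamma(2) - gamma(1)^2] / det = [(1.3458)(-0.6663) - (0.0976)^2] / 1.80165188 = -0.9062323 / 1.80165188 = -0.503
So phi_hat = [0.1090, -0.5030].
Therefore phi_hat_2 = -0.5030.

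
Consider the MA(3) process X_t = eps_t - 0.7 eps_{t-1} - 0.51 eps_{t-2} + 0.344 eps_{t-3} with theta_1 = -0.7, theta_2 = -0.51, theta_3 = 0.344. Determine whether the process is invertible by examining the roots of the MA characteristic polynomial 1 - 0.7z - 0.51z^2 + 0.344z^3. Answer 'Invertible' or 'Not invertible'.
\text{Invertible}

The MA(q) characteristic polynomial is P(z) = 1 - 0.7z - 0.51z^2 + 0.344z^3.
Invertibility requires all roots to lie outside the unit circle, i.e. |z| > 1 for every root.
Degree 3: look for a simple real root z0 first, then factor out (1 - z/z0) and solve the remaining quadratic.
Testing z0 = 1.25: P(1.25) = 1 + (-0.7)(1.25) + (-0.51)(1.25)^2 + (0.344)(1.25)^3
  = 1 + (-0.875) + (-0.796875) + (0.671875) = 0.  So z_0 = 1.25 is a root, |z_0| = 1.25.
Divide out the factor (1 - 0.8 z) = (1 - z/z0) (since 1/z0 = 0.8):
  P(z) = (1 - 0.8 z)(1 + (0.1) z + (-0.43) z^2)
  [check: z-coef 0.1 - (0.8) = -0.7; z^2-coef -0.43 - (0.8)(0.1) = -0.51; z^3-coef -(0.8)(-0.43) = 0.344.]
Remaining roots from the quadratic factor 1 + (0.1) z + (-0.43) z^2:
  Set 1 + (0.1) z + (-0.43) z^2 = 0, i.e. a z^2 + b z + c = 0 with a = -0.43, b = 0.1, c = 1.
  Discriminant D = b^2 - 4ac = (0.1)^2 - 4*(-0.43)*1 = 0.01 - (-1.72) = 1.73.
  D >= 0, so the roots are real: z = (-b +/- sqrt(D)) / (2a) = (-0.1 +/- 1.315295) / (-0.86).
    z_1 = (-0.1 + 1.315295) / (-0.86) = -1.4131,   |z_1| = 1.4131.
    z_2 = (-0.1 - 1.315295) / (-0.86) = 1.6457,   |z_2| = 1.6457.
Moduli of all roots: 1.2500, 1.4131, 1.6457.
All moduli strictly greater than 1? Yes.
Verdict: Invertible.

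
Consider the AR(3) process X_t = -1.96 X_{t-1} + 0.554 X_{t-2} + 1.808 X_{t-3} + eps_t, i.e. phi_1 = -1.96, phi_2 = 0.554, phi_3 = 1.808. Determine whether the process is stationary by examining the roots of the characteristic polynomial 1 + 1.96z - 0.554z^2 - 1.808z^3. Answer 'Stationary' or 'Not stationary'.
\text{Not stationary}

The AR(p) characteristic polynomial is P(z) = 1 + 1.96z - 0.554z^2 - 1.808z^3.
Stationarity requires all roots to lie outside the unit circle, i.e. |z| > 1 for every root.
Degree 3: look for a simple real root z0 first, then factor out (1 - z/z0) and solve the remaining quadratic.
Testing z0 = -0.625: P(-0.625) = 1 + (1.96)(-0.625) + (-0.554)(-0.625)^2 + (-1.808)(-0.625)^3
  = 1 + (-1.225) + (-0.216406) + (0.441406) = 0.  So z_0 = -0.625 is a root, |z_0| = 0.625.
Divide out the factor (1 + 1.6 z) = (1 - z/z0) (since 1/z0 = -1.6):
  P(z) = (1 + 1.6 z)(1 + (0.36) z + (-1.13) z^2)
  [check: z-coef 0.36 - (-1.6) = 1.96; z^2-coef -1.13 - (-1.6)(0.36) = -0.554; z^3-coef -(-1.6)(-1.13) = -1.808.]
Remaining roots from the quadratic factor 1 + (0.36) z + (-1.13) z^2:
  Set 1 + (0.36) z + (-1.13) z^2 = 0, i.e. a z^2 + b z + c = 0 with a = -1.13, b = 0.36, c = 1.
  Discriminant D = b^2 - 4ac = (0.36)^2 - 4*(-1.13)*1 = 0.1296 - (-4.52) = 4.6496.
  D >= 0, so the roots are real: z = (-b +/- sqrt(D)) / (2a) = (-0.36 +/- 2.156293) / (-2.26).
    z_1 = (-0.36 + 2.156293) / (-2.26) = -0.7948,   |z_1| = 0.7948.
    z_2 = (-0.36 - 2.156293) / (-2.26) = 1.1134,   |z_2| = 1.1134.
Moduli of all roots: 0.6250, 0.7948, 1.1134.
All moduli strictly greater than 1? No.
Verdict: Not stationary.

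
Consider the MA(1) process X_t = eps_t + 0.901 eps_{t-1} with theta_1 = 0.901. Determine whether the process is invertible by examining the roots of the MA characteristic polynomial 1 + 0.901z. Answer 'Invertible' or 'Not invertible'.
\text{Invertible}

The MA(q) characteristic polynomial is P(z) = 1 + 0.901z.
Invertibility requires all roots to lie outside the unit circle, i.e. |z| > 1 for every root.
This is linear in z: 1 + (0.901) z = 0  =>  z = -1/(0.901) = -1.109878,  |z| = 1.109878.
Moduli of all roots: 1.1099.
All moduli strictly greater than 1? Yes.
Verdict: Invertible.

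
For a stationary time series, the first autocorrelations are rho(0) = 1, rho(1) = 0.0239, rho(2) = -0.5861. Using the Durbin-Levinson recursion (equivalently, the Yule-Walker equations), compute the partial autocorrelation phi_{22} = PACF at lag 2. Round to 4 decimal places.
\phi_{22} = -0.5870

The PACF at lag k is phi_{kk}, the last component of the solution
to the Yule-Walker system G_k phi = r_k where
  (G_k)_{ij} = rho(|i - j|), (r_k)_i = rho(i), i,j = 1..k.
Equivalently, Durbin-Levinson gives phi_{kk} iteratively:
  phi_{11} = rho(1)
  phi_{kk} = [rho(k) - sum_{j=1..k-1} phi_{k-1,j} rho(k-j)]
            / [1 - sum_{j=1..k-1} phi_{k-1,j} rho(j)],
  phi_{k,j} = phi_{k-1,j} - phi_{kk} phi_{k-1,k-j},  j = 1..k-1.
Step k = 1:
  phi_11 = rho(1) = 0.0239.
Step k = 2:
  phi_22 = [rho(2) - phi_11 rho(1)] / [1 - phi_11 rho(1)] = [-0.5861 - (0.0239)(0.0239)] / [1 - (0.0239)(0.0239)]
         = -0.58667121 / 0.99942879 = -0.587.
Therefore phi_{22} = -0.5870.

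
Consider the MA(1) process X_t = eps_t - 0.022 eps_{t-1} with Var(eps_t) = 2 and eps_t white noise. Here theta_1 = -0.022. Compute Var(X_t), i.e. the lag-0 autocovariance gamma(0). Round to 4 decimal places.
\gamma(0) = 2.0010

For an MA(q) process X_t = eps_t + sum_i theta_i eps_{t-i} with
Var(eps_t) = sigma^2, the variance is
  gamma(0) = sigma^2 * (1 + sum_i theta_i^2).
  sum_i theta_i^2 = (-0.022)^2 = 0.000484.
  gamma(0) = 2 * (1 + 0.000484) = 2 * 1.000484 = 2.000968, which rounds to 2.0010.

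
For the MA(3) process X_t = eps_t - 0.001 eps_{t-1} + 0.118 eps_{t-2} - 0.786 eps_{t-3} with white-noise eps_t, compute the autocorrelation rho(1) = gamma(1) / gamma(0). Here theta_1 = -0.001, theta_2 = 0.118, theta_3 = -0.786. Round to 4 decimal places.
\rho(1) = -0.0575

For an MA(q) process with theta_0 = 1, the autocovariance is
  gamma(k) = sigma^2 * sum_{i=0..q-k} theta_i * theta_{i+k},
and rho(k) = gamma(k) / gamma(0). Sigma^2 cancels.
  numerator   = (1)*(-0.001) + (-0.001)*(0.118) + (0.118)*(-0.786) = -0.093866.
  denominator = (1)^2 + (-0.001)^2 + (0.118)^2 + (-0.786)^2 = 1.631721.
  rho(1) = -0.093866 / 1.631721 = -0.0575.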